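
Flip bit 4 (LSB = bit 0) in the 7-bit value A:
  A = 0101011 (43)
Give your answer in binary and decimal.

Mask = 1 << 4 = 0010000
Bit 4 of A is 0; XOR with the mask flips it to 1.
  0101011
^ 0010000
---------
  0111011

Answer: 0111011 (59)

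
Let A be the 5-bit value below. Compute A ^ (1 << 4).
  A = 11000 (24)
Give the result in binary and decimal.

Mask = 1 << 4 = 10000
Bit 4 of A is 1; XOR with the mask flips it to 0.
  11000
^ 10000
-------
  01000

Answer: 01000 (8)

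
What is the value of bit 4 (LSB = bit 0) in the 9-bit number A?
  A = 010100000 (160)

Bit 4 is the 5th from the right.
  010100000
      ^
That bit is 0.

Answer: 0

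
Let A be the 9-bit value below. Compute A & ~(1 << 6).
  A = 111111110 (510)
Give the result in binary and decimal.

Mask = ~(1 << 6) = 110111111
Bit 6 of A is 1, so AND-ing with the mask clears it to 0.
  111111110
& 110111111
-----------
  110111110

Answer: 110111110 (446)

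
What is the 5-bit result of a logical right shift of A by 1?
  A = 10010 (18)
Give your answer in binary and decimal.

Logical shift right by 1: drop the bottom 1 bit(s), prepend 1 zero(s) on the left.
  10010  ->  keep [1001], discard [0], prepend 0
= 01001

Answer: 01001 (9)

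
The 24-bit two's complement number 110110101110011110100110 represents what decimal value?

MSB is 1, so the value is negative. Find the magnitude:
1. Invert bits:  001001010001100001011001
2. Add 1:        001001010001100001011010  = 2431066
3. Apply sign:   -2431066

Answer: -2431066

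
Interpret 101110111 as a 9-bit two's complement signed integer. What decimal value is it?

MSB is 1, so the value is negative. Find the magnitude:
1. Invert bits:  010001000
2. Add 1:        010001001  = 137
3. Apply sign:   -137

Answer: -137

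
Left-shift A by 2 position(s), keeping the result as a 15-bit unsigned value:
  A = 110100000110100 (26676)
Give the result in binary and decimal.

Shift left by 2: drop the top 2 bit(s), append 2 zero(s) on the right.
  110100000110100  ->  discard [11], keep [0100000110100], append 00
= 010000011010000

Answer: 010000011010000 (8400)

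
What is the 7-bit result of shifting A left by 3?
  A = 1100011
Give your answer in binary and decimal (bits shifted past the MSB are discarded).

Shift left by 3: drop the top 3 bit(s), append 3 zero(s) on the right.
  1100011  ->  discard [110], keep [0011], append 000
= 0011000

Answer: 0011000 (24)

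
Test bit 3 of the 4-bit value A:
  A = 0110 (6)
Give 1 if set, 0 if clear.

Bit 3 is the 4th from the right.
  0110
  ^
That bit is 0.

Answer: 0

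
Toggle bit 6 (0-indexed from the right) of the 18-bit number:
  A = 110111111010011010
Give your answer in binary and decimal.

Mask = 1 << 6 = 000000000001000000
Bit 6 of A is 0; XOR with the mask flips it to 1.
  110111111010011010
^ 000000000001000000
--------------------
  110111111011011010

Answer: 110111111011011010 (229082)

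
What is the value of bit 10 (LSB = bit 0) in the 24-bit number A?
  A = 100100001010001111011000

Bit 10 is the 11th from the right.
  100100001010001111011000
               ^
That bit is 0.

Answer: 0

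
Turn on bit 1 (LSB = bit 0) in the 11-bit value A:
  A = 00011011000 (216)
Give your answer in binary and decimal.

Mask = 1 << 1 = 00000000010
Bit 1 of A is 0, so OR-ing with the mask flips it to 1.
  00011011000
| 00000000010
-------------
  00011011010

Answer: 00011011010 (218)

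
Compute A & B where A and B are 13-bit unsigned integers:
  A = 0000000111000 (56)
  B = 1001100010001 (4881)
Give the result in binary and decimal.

Apply & to each column (1 only where both bits are 1):
  0000000111000
& 1001100010001
---------------
  0000000010000

Answer: 0000000010000 (16)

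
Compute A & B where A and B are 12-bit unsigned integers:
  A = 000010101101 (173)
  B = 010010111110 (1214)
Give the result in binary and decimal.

Apply & to each column (1 only where both bits are 1):
  000010101101
& 010010111110
--------------
  000010101100

Answer: 000010101100 (172)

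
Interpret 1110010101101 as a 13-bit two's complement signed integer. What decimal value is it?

MSB is 1, so the value is negative. Find the magnitude:
1. Invert bits:  0001101010010
2. Add 1:        0001101010011  = 851
3. Apply sign:   -851

Answer: -851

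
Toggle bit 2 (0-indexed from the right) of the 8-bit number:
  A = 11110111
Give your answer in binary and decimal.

Mask = 1 << 2 = 00000100
Bit 2 of A is 1; XOR with the mask flips it to 0.
  11110111
^ 00000100
----------
  11110011

Answer: 11110011 (243)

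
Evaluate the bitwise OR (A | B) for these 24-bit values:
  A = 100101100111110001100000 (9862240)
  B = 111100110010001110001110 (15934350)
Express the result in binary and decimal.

Apply | to each column (1 where either bit is 1):
  100101100111110001100000
| 111100110010001110001110
--------------------------
  111101110111111111101110

Answer: 111101110111111111101110 (16220142)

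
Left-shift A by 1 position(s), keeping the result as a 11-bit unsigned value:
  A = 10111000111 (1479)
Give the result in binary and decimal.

Shift left by 1: drop the top 1 bit(s), append 1 zero(s) on the right.
  10111000111  ->  discard [1], keep [0111000111], append 0
= 01110001110

Answer: 01110001110 (910)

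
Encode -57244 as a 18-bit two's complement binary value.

1. Binary of +57244:  001101111110011100
2. Invert bits:     110010000001100011
3. Add 1:           110010000001100100

Answer: 110010000001100100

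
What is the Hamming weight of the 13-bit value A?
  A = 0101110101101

0101110101101
1-bits at positions (from bit 0 = LSB): 0, 2, 3, 5, 7, 8, 9, 11
Count = 8

Answer: 8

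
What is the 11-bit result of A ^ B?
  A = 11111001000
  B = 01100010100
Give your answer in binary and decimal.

Apply ^ to each column (1 where bits differ):
  11111001000
^ 01100010100
-------------
  10011011100

Answer: 10011011100 (1244)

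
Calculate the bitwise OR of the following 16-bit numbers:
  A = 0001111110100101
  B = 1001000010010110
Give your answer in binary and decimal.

Apply | to each column (1 where either bit is 1):
  0001111110100101
| 1001000010010110
------------------
  1001111110110111

Answer: 1001111110110111 (40887)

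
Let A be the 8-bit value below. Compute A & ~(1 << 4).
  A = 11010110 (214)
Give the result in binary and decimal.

Mask = ~(1 << 4) = 11101111
Bit 4 of A is 1, so AND-ing with the mask clears it to 0.
  11010110
& 11101111
----------
  11000110

Answer: 11000110 (198)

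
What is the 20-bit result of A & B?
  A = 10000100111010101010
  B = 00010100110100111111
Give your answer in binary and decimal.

Apply & to each column (1 only where both bits are 1):
  10000100111010101010
& 00010100110100111111
----------------------
  00000100110000101010

Answer: 00000100110000101010 (19498)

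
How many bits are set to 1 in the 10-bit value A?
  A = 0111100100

0111100100
1-bits at positions (from bit 0 = LSB): 2, 5, 6, 7, 8
Count = 5

Answer: 5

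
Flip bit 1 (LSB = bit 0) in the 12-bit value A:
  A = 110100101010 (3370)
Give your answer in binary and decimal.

Mask = 1 << 1 = 000000000010
Bit 1 of A is 1; XOR with the mask flips it to 0.
  110100101010
^ 000000000010
--------------
  110100101000

Answer: 110100101000 (3368)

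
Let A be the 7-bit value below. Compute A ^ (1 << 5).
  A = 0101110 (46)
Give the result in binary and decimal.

Mask = 1 << 5 = 0100000
Bit 5 of A is 1; XOR with the mask flips it to 0.
  0101110
^ 0100000
---------
  0001110

Answer: 0001110 (14)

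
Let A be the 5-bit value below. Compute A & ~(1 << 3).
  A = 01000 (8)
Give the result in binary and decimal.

Mask = ~(1 << 3) = 10111
Bit 3 of A is 1, so AND-ing with the mask clears it to 0.
  01000
& 10111
-------
  00000

Answer: 00000 (0)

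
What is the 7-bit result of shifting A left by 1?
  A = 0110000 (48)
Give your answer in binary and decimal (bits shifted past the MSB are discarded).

Shift left by 1: drop the top 1 bit(s), append 1 zero(s) on the right.
  0110000  ->  discard [0], keep [110000], append 0
= 1100000

Answer: 1100000 (96)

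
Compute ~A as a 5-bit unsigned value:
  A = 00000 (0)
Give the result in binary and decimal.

Flip each bit (0->1, 1->0):
  00000
  11111

Answer: 11111 (31)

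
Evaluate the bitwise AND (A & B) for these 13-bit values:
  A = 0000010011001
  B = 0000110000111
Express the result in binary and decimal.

Apply & to each column (1 only where both bits are 1):
  0000010011001
& 0000110000111
---------------
  0000010000001

Answer: 0000010000001 (129)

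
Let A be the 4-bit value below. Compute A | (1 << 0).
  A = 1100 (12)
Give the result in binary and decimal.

Mask = 1 << 0 = 0001
Bit 0 of A is 0, so OR-ing with the mask flips it to 1.
  1100
| 0001
------
  1101

Answer: 1101 (13)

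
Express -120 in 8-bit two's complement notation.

1. Binary of +120:  01111000
2. Invert bits:     10000111
3. Add 1:           10001000

Answer: 10001000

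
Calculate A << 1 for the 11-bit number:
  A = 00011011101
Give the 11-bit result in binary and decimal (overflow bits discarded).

Shift left by 1: drop the top 1 bit(s), append 1 zero(s) on the right.
  00011011101  ->  discard [0], keep [0011011101], append 0
= 00110111010

Answer: 00110111010 (442)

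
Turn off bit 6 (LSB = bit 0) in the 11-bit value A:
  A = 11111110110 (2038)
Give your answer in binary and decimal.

Mask = ~(1 << 6) = 11110111111
Bit 6 of A is 1, so AND-ing with the mask clears it to 0.
  11111110110
& 11110111111
-------------
  11110110110

Answer: 11110110110 (1974)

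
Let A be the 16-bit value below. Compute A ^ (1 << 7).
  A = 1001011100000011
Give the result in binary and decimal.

Mask = 1 << 7 = 0000000010000000
Bit 7 of A is 0; XOR with the mask flips it to 1.
  1001011100000011
^ 0000000010000000
------------------
  1001011110000011

Answer: 1001011110000011 (38787)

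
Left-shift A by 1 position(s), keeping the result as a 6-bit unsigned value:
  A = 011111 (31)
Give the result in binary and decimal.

Shift left by 1: drop the top 1 bit(s), append 1 zero(s) on the right.
  011111  ->  discard [0], keep [11111], append 0
= 111110

Answer: 111110 (62)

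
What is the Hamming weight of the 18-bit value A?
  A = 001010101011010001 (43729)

001010101011010001
1-bits at positions (from bit 0 = LSB): 0, 4, 6, 7, 9, 11, 13, 15
Count = 8

Answer: 8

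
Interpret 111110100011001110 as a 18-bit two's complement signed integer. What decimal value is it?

MSB is 1, so the value is negative. Find the magnitude:
1. Invert bits:  000001011100110001
2. Add 1:        000001011100110010  = 5938
3. Apply sign:   -5938

Answer: -5938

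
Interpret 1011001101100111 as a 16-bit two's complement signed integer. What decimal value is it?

MSB is 1, so the value is negative. Find the magnitude:
1. Invert bits:  0100110010011000
2. Add 1:        0100110010011001  = 19609
3. Apply sign:   -19609

Answer: -19609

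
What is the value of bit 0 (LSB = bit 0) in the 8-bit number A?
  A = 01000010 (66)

Bit 0 is the 1st from the right.
  01000010
         ^
That bit is 0.

Answer: 0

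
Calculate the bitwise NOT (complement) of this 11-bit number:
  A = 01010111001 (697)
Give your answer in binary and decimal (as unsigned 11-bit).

Flip each bit (0->1, 1->0):
  01010111001
  10101000110

Answer: 10101000110 (1350)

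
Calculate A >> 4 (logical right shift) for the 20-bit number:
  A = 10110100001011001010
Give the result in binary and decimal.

Logical shift right by 4: drop the bottom 4 bit(s), prepend 4 zero(s) on the left.
  10110100001011001010  ->  keep [1011010000101100], discard [1010], prepend 0000
= 00001011010000101100

Answer: 00001011010000101100 (46124)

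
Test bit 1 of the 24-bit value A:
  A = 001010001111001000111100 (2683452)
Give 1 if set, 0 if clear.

Bit 1 is the 2nd from the right.
  001010001111001000111100
                        ^
That bit is 0.

Answer: 0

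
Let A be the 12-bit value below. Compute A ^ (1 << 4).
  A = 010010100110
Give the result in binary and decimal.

Mask = 1 << 4 = 000000010000
Bit 4 of A is 0; XOR with the mask flips it to 1.
  010010100110
^ 000000010000
--------------
  010010110110

Answer: 010010110110 (1206)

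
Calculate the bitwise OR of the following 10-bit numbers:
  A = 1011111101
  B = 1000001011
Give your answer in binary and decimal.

Apply | to each column (1 where either bit is 1):
  1011111101
| 1000001011
------------
  1011111111

Answer: 1011111111 (767)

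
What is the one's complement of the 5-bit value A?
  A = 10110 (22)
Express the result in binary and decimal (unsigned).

Flip each bit (0->1, 1->0):
  10110
  01001

Answer: 01001 (9)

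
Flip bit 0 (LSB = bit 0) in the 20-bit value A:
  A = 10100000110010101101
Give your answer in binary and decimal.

Mask = 1 << 0 = 00000000000000000001
Bit 0 of A is 1; XOR with the mask flips it to 0.
  10100000110010101101
^ 00000000000000000001
----------------------
  10100000110010101100

Answer: 10100000110010101100 (658604)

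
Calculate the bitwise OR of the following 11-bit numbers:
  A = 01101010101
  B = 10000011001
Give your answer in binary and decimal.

Apply | to each column (1 where either bit is 1):
  01101010101
| 10000011001
-------------
  11101011101

Answer: 11101011101 (1885)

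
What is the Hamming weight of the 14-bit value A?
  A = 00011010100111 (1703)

00011010100111
1-bits at positions (from bit 0 = LSB): 0, 1, 2, 5, 7, 9, 10
Count = 7

Answer: 7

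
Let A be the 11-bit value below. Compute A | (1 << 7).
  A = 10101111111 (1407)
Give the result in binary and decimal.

Mask = 1 << 7 = 00010000000
Bit 7 of A is 0, so OR-ing with the mask flips it to 1.
  10101111111
| 00010000000
-------------
  10111111111

Answer: 10111111111 (1535)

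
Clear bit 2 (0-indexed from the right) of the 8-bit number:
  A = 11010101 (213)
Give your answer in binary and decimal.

Mask = ~(1 << 2) = 11111011
Bit 2 of A is 1, so AND-ing with the mask clears it to 0.
  11010101
& 11111011
----------
  11010001

Answer: 11010001 (209)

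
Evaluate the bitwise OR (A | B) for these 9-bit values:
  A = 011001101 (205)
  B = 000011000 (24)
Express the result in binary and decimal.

Apply | to each column (1 where either bit is 1):
  011001101
| 000011000
-----------
  011011101

Answer: 011011101 (221)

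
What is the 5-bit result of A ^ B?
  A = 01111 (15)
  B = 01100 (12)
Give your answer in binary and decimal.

Apply ^ to each column (1 where bits differ):
  01111
^ 01100
-------
  00011

Answer: 00011 (3)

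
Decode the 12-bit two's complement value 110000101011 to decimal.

MSB is 1, so the value is negative. Find the magnitude:
1. Invert bits:  001111010100
2. Add 1:        001111010101  = 981
3. Apply sign:   -981

Answer: -981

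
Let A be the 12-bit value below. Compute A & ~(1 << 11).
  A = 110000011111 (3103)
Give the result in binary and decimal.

Mask = ~(1 << 11) = 011111111111
Bit 11 of A is 1, so AND-ing with the mask clears it to 0.
  110000011111
& 011111111111
--------------
  010000011111

Answer: 010000011111 (1055)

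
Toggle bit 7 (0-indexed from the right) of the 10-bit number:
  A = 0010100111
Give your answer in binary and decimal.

Mask = 1 << 7 = 0010000000
Bit 7 of A is 1; XOR with the mask flips it to 0.
  0010100111
^ 0010000000
------------
  0000100111

Answer: 0000100111 (39)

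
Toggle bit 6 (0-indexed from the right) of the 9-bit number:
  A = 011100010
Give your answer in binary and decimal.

Mask = 1 << 6 = 001000000
Bit 6 of A is 1; XOR with the mask flips it to 0.
  011100010
^ 001000000
-----------
  010100010

Answer: 010100010 (162)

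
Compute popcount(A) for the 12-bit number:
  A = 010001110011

010001110011
1-bits at positions (from bit 0 = LSB): 0, 1, 4, 5, 6, 10
Count = 6

Answer: 6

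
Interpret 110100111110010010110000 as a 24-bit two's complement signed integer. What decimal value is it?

MSB is 1, so the value is negative. Find the magnitude:
1. Invert bits:  001011000001101101001111
2. Add 1:        001011000001101101010000  = 2890576
3. Apply sign:   -2890576

Answer: -2890576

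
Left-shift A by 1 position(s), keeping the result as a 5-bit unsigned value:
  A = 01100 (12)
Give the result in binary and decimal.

Shift left by 1: drop the top 1 bit(s), append 1 zero(s) on the right.
  01100  ->  discard [0], keep [1100], append 0
= 11000

Answer: 11000 (24)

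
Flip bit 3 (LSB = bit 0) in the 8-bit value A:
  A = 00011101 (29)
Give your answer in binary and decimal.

Mask = 1 << 3 = 00001000
Bit 3 of A is 1; XOR with the mask flips it to 0.
  00011101
^ 00001000
----------
  00010101

Answer: 00010101 (21)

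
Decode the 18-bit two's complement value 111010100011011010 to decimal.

MSB is 1, so the value is negative. Find the magnitude:
1. Invert bits:  000101011100100101
2. Add 1:        000101011100100110  = 22310
3. Apply sign:   -22310

Answer: -22310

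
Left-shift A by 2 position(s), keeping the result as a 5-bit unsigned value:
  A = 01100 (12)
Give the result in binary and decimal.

Shift left by 2: drop the top 2 bit(s), append 2 zero(s) on the right.
  01100  ->  discard [01], keep [100], append 00
= 10000

Answer: 10000 (16)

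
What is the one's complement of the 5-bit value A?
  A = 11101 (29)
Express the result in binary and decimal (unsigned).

Flip each bit (0->1, 1->0):
  11101
  00010

Answer: 00010 (2)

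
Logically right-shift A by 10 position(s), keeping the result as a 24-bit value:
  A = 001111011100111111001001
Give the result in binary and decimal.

Logical shift right by 10: drop the bottom 10 bit(s), prepend 10 zero(s) on the left.
  001111011100111111001001  ->  keep [00111101110011], discard [1111001001], prepend 0000000000
= 000000000000111101110011

Answer: 000000000000111101110011 (3955)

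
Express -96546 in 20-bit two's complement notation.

1. Binary of +96546:  00010111100100100010
2. Invert bits:     11101000011011011101
3. Add 1:           11101000011011011110

Answer: 11101000011011011110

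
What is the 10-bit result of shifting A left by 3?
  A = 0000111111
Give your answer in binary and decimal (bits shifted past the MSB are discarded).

Shift left by 3: drop the top 3 bit(s), append 3 zero(s) on the right.
  0000111111  ->  discard [000], keep [0111111], append 000
= 0111111000

Answer: 0111111000 (504)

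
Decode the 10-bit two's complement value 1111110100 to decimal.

MSB is 1, so the value is negative. Find the magnitude:
1. Invert bits:  0000001011
2. Add 1:        0000001100  = 12
3. Apply sign:   -12

Answer: -12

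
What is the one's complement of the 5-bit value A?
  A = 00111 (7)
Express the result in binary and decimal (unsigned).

Flip each bit (0->1, 1->0):
  00111
  11000

Answer: 11000 (24)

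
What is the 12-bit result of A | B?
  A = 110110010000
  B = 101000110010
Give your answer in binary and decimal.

Apply | to each column (1 where either bit is 1):
  110110010000
| 101000110010
--------------
  111110110010

Answer: 111110110010 (4018)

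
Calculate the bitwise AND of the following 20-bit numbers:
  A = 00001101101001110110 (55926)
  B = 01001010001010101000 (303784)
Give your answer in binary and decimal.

Apply & to each column (1 only where both bits are 1):
  00001101101001110110
& 01001010001010101000
----------------------
  00001000001000100000

Answer: 00001000001000100000 (33312)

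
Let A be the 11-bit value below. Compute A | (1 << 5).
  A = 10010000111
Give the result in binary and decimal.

Mask = 1 << 5 = 00000100000
Bit 5 of A is 0, so OR-ing with the mask flips it to 1.
  10010000111
| 00000100000
-------------
  10010100111

Answer: 10010100111 (1191)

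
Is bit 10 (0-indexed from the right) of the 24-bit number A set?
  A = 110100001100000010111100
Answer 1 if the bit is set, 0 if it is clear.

Bit 10 is the 11th from the right.
  110100001100000010111100
               ^
That bit is 0.

Answer: 0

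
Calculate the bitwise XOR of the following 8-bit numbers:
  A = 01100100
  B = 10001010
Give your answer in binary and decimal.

Apply ^ to each column (1 where bits differ):
  01100100
^ 10001010
----------
  11101110

Answer: 11101110 (238)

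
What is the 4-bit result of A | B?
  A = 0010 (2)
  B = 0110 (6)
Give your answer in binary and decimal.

Apply | to each column (1 where either bit is 1):
  0010
| 0110
------
  0110

Answer: 0110 (6)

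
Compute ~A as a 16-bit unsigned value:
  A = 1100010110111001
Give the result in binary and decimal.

Flip each bit (0->1, 1->0):
  1100010110111001
  0011101001000110

Answer: 0011101001000110 (14918)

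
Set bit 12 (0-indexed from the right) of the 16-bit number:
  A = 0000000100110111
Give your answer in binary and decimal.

Mask = 1 << 12 = 0001000000000000
Bit 12 of A is 0, so OR-ing with the mask flips it to 1.
  0000000100110111
| 0001000000000000
------------------
  0001000100110111

Answer: 0001000100110111 (4407)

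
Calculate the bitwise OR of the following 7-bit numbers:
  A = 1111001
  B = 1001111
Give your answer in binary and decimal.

Apply | to each column (1 where either bit is 1):
  1111001
| 1001111
---------
  1111111

Answer: 1111111 (127)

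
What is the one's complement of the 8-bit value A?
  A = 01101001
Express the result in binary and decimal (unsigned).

Flip each bit (0->1, 1->0):
  01101001
  10010110

Answer: 10010110 (150)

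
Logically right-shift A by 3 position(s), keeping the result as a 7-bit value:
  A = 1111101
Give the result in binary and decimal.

Logical shift right by 3: drop the bottom 3 bit(s), prepend 3 zero(s) on the left.
  1111101  ->  keep [1111], discard [101], prepend 000
= 0001111

Answer: 0001111 (15)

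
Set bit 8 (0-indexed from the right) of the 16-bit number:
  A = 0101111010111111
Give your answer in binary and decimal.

Mask = 1 << 8 = 0000000100000000
Bit 8 of A is 0, so OR-ing with the mask flips it to 1.
  0101111010111111
| 0000000100000000
------------------
  0101111110111111

Answer: 0101111110111111 (24511)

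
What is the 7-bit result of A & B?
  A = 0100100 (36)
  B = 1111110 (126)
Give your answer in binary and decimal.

Apply & to each column (1 only where both bits are 1):
  0100100
& 1111110
---------
  0100100

Answer: 0100100 (36)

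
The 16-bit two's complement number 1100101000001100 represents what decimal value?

MSB is 1, so the value is negative. Find the magnitude:
1. Invert bits:  0011010111110011
2. Add 1:        0011010111110100  = 13812
3. Apply sign:   -13812

Answer: -13812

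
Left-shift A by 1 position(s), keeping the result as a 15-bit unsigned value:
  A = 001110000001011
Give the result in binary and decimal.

Shift left by 1: drop the top 1 bit(s), append 1 zero(s) on the right.
  001110000001011  ->  discard [0], keep [01110000001011], append 0
= 011100000010110

Answer: 011100000010110 (14358)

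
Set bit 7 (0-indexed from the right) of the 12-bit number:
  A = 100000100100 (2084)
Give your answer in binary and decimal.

Mask = 1 << 7 = 000010000000
Bit 7 of A is 0, so OR-ing with the mask flips it to 1.
  100000100100
| 000010000000
--------------
  100010100100

Answer: 100010100100 (2212)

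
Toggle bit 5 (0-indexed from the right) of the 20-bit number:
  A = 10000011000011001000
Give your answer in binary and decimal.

Mask = 1 << 5 = 00000000000000100000
Bit 5 of A is 0; XOR with the mask flips it to 1.
  10000011000011001000
^ 00000000000000100000
----------------------
  10000011000011101000

Answer: 10000011000011101000 (536808)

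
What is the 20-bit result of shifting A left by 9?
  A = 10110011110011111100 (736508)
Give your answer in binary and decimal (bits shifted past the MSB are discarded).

Shift left by 9: drop the top 9 bit(s), append 9 zero(s) on the right.
  10110011110011111100  ->  discard [101100111], keep [10011111100], append 000000000
= 10011111100000000000

Answer: 10011111100000000000 (653312)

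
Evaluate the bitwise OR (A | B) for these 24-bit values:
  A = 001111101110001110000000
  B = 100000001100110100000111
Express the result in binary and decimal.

Apply | to each column (1 where either bit is 1):
  001111101110001110000000
| 100000001100110100000111
--------------------------
  101111101110111110000111

Answer: 101111101110111110000111 (12513159)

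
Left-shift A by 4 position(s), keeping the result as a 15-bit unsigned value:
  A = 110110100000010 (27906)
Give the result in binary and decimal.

Shift left by 4: drop the top 4 bit(s), append 4 zero(s) on the right.
  110110100000010  ->  discard [1101], keep [10100000010], append 0000
= 101000000100000

Answer: 101000000100000 (20512)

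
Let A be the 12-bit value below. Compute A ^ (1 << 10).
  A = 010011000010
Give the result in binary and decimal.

Mask = 1 << 10 = 010000000000
Bit 10 of A is 1; XOR with the mask flips it to 0.
  010011000010
^ 010000000000
--------------
  000011000010

Answer: 000011000010 (194)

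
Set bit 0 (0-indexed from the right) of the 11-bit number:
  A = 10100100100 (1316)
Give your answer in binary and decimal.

Mask = 1 << 0 = 00000000001
Bit 0 of A is 0, so OR-ing with the mask flips it to 1.
  10100100100
| 00000000001
-------------
  10100100101

Answer: 10100100101 (1317)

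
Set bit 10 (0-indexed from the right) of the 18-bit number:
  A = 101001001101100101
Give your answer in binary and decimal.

Mask = 1 << 10 = 000000010000000000
Bit 10 of A is 0, so OR-ing with the mask flips it to 1.
  101001001101100101
| 000000010000000000
--------------------
  101001011101100101

Answer: 101001011101100101 (169829)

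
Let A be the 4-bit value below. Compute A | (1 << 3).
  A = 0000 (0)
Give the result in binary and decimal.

Mask = 1 << 3 = 1000
Bit 3 of A is 0, so OR-ing with the mask flips it to 1.
  0000
| 1000
------
  1000

Answer: 1000 (8)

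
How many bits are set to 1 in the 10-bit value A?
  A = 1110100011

1110100011
1-bits at positions (from bit 0 = LSB): 0, 1, 5, 7, 8, 9
Count = 6

Answer: 6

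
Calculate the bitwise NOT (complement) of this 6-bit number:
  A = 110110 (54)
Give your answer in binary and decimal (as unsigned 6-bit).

Flip each bit (0->1, 1->0):
  110110
  001001

Answer: 001001 (9)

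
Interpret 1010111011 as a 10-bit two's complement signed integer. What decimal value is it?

MSB is 1, so the value is negative. Find the magnitude:
1. Invert bits:  0101000100
2. Add 1:        0101000101  = 325
3. Apply sign:   -325

Answer: -325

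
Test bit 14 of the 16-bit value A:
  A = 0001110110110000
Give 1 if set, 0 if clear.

Bit 14 is the 15th from the right.
  0001110110110000
   ^
That bit is 0.

Answer: 0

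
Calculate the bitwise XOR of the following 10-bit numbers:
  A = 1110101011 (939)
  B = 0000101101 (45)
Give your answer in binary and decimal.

Apply ^ to each column (1 where bits differ):
  1110101011
^ 0000101101
------------
  1110000110

Answer: 1110000110 (902)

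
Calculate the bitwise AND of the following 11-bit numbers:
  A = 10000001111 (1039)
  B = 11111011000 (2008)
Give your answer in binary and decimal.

Apply & to each column (1 only where both bits are 1):
  10000001111
& 11111011000
-------------
  10000001000

Answer: 10000001000 (1032)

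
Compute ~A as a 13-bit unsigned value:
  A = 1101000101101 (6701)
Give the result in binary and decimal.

Flip each bit (0->1, 1->0):
  1101000101101
  0010111010010

Answer: 0010111010010 (1490)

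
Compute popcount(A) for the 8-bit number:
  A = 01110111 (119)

01110111
1-bits at positions (from bit 0 = LSB): 0, 1, 2, 4, 5, 6
Count = 6

Answer: 6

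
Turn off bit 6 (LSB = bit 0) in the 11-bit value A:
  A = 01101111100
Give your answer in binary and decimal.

Mask = ~(1 << 6) = 11110111111
Bit 6 of A is 1, so AND-ing with the mask clears it to 0.
  01101111100
& 11110111111
-------------
  01100111100

Answer: 01100111100 (828)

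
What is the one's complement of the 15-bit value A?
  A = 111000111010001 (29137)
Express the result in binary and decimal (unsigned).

Flip each bit (0->1, 1->0):
  111000111010001
  000111000101110

Answer: 000111000101110 (3630)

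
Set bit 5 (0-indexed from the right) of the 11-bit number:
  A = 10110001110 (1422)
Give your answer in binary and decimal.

Mask = 1 << 5 = 00000100000
Bit 5 of A is 0, so OR-ing with the mask flips it to 1.
  10110001110
| 00000100000
-------------
  10110101110

Answer: 10110101110 (1454)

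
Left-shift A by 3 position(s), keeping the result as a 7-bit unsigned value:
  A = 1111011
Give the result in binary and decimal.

Shift left by 3: drop the top 3 bit(s), append 3 zero(s) on the right.
  1111011  ->  discard [111], keep [1011], append 000
= 1011000

Answer: 1011000 (88)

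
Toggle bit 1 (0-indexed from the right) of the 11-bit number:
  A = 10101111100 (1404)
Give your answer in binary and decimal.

Mask = 1 << 1 = 00000000010
Bit 1 of A is 0; XOR with the mask flips it to 1.
  10101111100
^ 00000000010
-------------
  10101111110

Answer: 10101111110 (1406)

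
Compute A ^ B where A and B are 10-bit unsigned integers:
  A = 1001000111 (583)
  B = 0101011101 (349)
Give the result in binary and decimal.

Apply ^ to each column (1 where bits differ):
  1001000111
^ 0101011101
------------
  1100011010

Answer: 1100011010 (794)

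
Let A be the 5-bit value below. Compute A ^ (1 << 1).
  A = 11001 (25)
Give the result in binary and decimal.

Mask = 1 << 1 = 00010
Bit 1 of A is 0; XOR with the mask flips it to 1.
  11001
^ 00010
-------
  11011

Answer: 11011 (27)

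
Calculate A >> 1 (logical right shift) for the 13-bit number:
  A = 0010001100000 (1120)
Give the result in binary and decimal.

Logical shift right by 1: drop the bottom 1 bit(s), prepend 1 zero(s) on the left.
  0010001100000  ->  keep [001000110000], discard [0], prepend 0
= 0001000110000

Answer: 0001000110000 (560)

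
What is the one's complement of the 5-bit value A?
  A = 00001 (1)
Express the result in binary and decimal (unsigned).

Flip each bit (0->1, 1->0):
  00001
  11110

Answer: 11110 (30)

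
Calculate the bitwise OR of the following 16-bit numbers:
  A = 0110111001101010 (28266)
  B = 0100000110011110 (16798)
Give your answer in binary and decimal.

Apply | to each column (1 where either bit is 1):
  0110111001101010
| 0100000110011110
------------------
  0110111111111110

Answer: 0110111111111110 (28670)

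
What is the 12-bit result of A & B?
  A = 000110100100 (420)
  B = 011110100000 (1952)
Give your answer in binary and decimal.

Apply & to each column (1 only where both bits are 1):
  000110100100
& 011110100000
--------------
  000110100000

Answer: 000110100000 (416)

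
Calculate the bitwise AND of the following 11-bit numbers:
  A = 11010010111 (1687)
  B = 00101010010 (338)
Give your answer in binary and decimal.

Apply & to each column (1 only where both bits are 1):
  11010010111
& 00101010010
-------------
  00000010010

Answer: 00000010010 (18)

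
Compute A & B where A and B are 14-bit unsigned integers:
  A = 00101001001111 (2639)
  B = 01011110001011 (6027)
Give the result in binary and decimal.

Apply & to each column (1 only where both bits are 1):
  00101001001111
& 01011110001011
----------------
  00001000001011

Answer: 00001000001011 (523)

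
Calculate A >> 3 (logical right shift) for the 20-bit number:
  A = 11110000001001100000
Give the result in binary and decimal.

Logical shift right by 3: drop the bottom 3 bit(s), prepend 3 zero(s) on the left.
  11110000001001100000  ->  keep [11110000001001100], discard [000], prepend 000
= 00011110000001001100

Answer: 00011110000001001100 (122956)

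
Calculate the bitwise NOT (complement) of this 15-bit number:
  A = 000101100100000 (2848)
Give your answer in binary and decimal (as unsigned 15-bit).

Flip each bit (0->1, 1->0):
  000101100100000
  111010011011111

Answer: 111010011011111 (29919)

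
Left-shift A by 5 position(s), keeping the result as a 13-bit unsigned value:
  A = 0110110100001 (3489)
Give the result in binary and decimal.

Shift left by 5: drop the top 5 bit(s), append 5 zero(s) on the right.
  0110110100001  ->  discard [01101], keep [10100001], append 00000
= 1010000100000

Answer: 1010000100000 (5152)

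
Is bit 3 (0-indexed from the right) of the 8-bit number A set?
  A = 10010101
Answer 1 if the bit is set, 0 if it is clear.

Bit 3 is the 4th from the right.
  10010101
      ^
That bit is 0.

Answer: 0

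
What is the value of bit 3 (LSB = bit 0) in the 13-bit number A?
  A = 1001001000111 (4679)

Bit 3 is the 4th from the right.
  1001001000111
           ^
That bit is 0.

Answer: 0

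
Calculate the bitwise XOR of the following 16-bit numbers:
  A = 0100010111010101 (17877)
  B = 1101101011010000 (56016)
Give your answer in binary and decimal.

Apply ^ to each column (1 where bits differ):
  0100010111010101
^ 1101101011010000
------------------
  1001111100000101

Answer: 1001111100000101 (40709)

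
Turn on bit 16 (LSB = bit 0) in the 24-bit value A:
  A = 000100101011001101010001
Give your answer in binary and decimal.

Mask = 1 << 16 = 000000010000000000000000
Bit 16 of A is 0, so OR-ing with the mask flips it to 1.
  000100101011001101010001
| 000000010000000000000000
--------------------------
  000100111011001101010001

Answer: 000100111011001101010001 (1291089)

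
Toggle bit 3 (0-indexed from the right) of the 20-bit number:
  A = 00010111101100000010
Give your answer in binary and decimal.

Mask = 1 << 3 = 00000000000000001000
Bit 3 of A is 0; XOR with the mask flips it to 1.
  00010111101100000010
^ 00000000000000001000
----------------------
  00010111101100001010

Answer: 00010111101100001010 (97034)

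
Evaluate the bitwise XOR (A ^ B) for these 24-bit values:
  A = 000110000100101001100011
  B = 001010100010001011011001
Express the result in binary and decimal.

Apply ^ to each column (1 where bits differ):
  000110000100101001100011
^ 001010100010001011011001
--------------------------
  001100100110100010111010

Answer: 001100100110100010111010 (3303610)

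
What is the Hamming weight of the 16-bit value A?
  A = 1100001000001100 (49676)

1100001000001100
1-bits at positions (from bit 0 = LSB): 2, 3, 9, 14, 15
Count = 5

Answer: 5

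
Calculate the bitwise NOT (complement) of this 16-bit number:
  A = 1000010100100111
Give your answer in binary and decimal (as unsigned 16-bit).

Flip each bit (0->1, 1->0):
  1000010100100111
  0111101011011000

Answer: 0111101011011000 (31448)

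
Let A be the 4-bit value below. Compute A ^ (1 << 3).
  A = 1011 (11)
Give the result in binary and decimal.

Mask = 1 << 3 = 1000
Bit 3 of A is 1; XOR with the mask flips it to 0.
  1011
^ 1000
------
  0011

Answer: 0011 (3)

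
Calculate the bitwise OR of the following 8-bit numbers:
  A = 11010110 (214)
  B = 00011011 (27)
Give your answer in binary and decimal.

Apply | to each column (1 where either bit is 1):
  11010110
| 00011011
----------
  11011111

Answer: 11011111 (223)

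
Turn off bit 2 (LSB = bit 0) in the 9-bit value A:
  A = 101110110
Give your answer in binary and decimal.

Mask = ~(1 << 2) = 111111011
Bit 2 of A is 1, so AND-ing with the mask clears it to 0.
  101110110
& 111111011
-----------
  101110010

Answer: 101110010 (370)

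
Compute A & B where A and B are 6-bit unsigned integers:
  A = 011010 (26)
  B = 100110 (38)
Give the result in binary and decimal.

Apply & to each column (1 only where both bits are 1):
  011010
& 100110
--------
  000010

Answer: 000010 (2)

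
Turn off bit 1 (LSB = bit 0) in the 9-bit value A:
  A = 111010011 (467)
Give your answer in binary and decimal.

Mask = ~(1 << 1) = 111111101
Bit 1 of A is 1, so AND-ing with the mask clears it to 0.
  111010011
& 111111101
-----------
  111010001

Answer: 111010001 (465)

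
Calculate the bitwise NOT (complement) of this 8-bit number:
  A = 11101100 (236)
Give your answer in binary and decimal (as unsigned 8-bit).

Flip each bit (0->1, 1->0):
  11101100
  00010011

Answer: 00010011 (19)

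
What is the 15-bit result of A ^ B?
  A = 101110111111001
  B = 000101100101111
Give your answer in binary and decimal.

Apply ^ to each column (1 where bits differ):
  101110111111001
^ 000101100101111
-----------------
  101011011010110

Answer: 101011011010110 (22230)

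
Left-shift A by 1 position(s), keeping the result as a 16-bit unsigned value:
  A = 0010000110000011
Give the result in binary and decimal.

Shift left by 1: drop the top 1 bit(s), append 1 zero(s) on the right.
  0010000110000011  ->  discard [0], keep [010000110000011], append 0
= 0100001100000110

Answer: 0100001100000110 (17158)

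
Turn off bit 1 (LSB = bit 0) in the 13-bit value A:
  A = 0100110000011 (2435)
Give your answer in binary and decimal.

Mask = ~(1 << 1) = 1111111111101
Bit 1 of A is 1, so AND-ing with the mask clears it to 0.
  0100110000011
& 1111111111101
---------------
  0100110000001

Answer: 0100110000001 (2433)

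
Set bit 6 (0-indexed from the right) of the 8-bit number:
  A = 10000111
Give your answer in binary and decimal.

Mask = 1 << 6 = 01000000
Bit 6 of A is 0, so OR-ing with the mask flips it to 1.
  10000111
| 01000000
----------
  11000111

Answer: 11000111 (199)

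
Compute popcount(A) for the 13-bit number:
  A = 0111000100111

0111000100111
1-bits at positions (from bit 0 = LSB): 0, 1, 2, 5, 9, 10, 11
Count = 7

Answer: 7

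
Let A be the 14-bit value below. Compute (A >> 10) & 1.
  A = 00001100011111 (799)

Bit 10 is the 11th from the right.
  00001100011111
     ^
That bit is 0.

Answer: 0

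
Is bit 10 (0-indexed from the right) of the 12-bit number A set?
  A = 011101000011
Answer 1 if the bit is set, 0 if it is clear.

Bit 10 is the 11th from the right.
  011101000011
   ^
That bit is 1.

Answer: 1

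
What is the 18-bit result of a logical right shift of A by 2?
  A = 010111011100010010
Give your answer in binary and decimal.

Logical shift right by 2: drop the bottom 2 bit(s), prepend 2 zero(s) on the left.
  010111011100010010  ->  keep [0101110111000100], discard [10], prepend 00
= 000101110111000100

Answer: 000101110111000100 (24004)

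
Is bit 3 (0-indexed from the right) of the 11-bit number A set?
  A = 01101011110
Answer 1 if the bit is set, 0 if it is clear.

Bit 3 is the 4th from the right.
  01101011110
         ^
That bit is 1.

Answer: 1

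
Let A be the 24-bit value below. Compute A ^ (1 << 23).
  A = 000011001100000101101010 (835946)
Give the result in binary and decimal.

Mask = 1 << 23 = 100000000000000000000000
Bit 23 of A is 0; XOR with the mask flips it to 1.
  000011001100000101101010
^ 100000000000000000000000
--------------------------
  100011001100000101101010

Answer: 100011001100000101101010 (9224554)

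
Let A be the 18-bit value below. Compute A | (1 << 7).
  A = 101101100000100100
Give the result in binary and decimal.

Mask = 1 << 7 = 000000000010000000
Bit 7 of A is 0, so OR-ing with the mask flips it to 1.
  101101100000100100
| 000000000010000000
--------------------
  101101100010100100

Answer: 101101100010100100 (186532)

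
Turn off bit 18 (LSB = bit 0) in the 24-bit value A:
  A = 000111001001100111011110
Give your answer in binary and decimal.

Mask = ~(1 << 18) = 111110111111111111111111
Bit 18 of A is 1, so AND-ing with the mask clears it to 0.
  000111001001100111011110
& 111110111111111111111111
--------------------------
  000110001001100111011110

Answer: 000110001001100111011110 (1612254)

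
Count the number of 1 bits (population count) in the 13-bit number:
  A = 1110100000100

1110100000100
1-bits at positions (from bit 0 = LSB): 2, 8, 10, 11, 12
Count = 5

Answer: 5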